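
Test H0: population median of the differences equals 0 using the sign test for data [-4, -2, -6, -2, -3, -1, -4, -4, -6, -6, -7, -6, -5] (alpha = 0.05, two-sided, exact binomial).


Step 1: Discard zero differences. Original n = 13; n_eff = number of nonzero differences = 13.
Nonzero differences (with sign): -4, -2, -6, -2, -3, -1, -4, -4, -6, -6, -7, -6, -5
Step 2: Count signs: positive = 0, negative = 13.
Step 3: Under H0: P(positive) = 0.5, so the number of positives S ~ Bin(13, 0.5).
Step 4: Two-sided exact p-value = sum of Bin(13,0.5) probabilities at or below the observed probability = 0.000244.
Step 5: alpha = 0.05. reject H0.

n_eff = 13, pos = 0, neg = 13, p = 0.000244, reject H0.


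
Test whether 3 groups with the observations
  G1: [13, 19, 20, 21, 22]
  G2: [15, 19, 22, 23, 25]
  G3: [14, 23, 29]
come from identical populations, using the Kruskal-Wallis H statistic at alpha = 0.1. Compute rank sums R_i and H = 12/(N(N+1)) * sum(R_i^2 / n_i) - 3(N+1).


Step 1: Combine all N = 13 observations and assign midranks.
sorted (value, group, rank): (13,G1,1), (14,G3,2), (15,G2,3), (19,G1,4.5), (19,G2,4.5), (20,G1,6), (21,G1,7), (22,G1,8.5), (22,G2,8.5), (23,G2,10.5), (23,G3,10.5), (25,G2,12), (29,G3,13)
Step 2: Sum ranks within each group.
R_1 = 27 (n_1 = 5)
R_2 = 38.5 (n_2 = 5)
R_3 = 25.5 (n_3 = 3)
Step 3: H = 12/(N(N+1)) * sum(R_i^2/n_i) - 3(N+1)
     = 12/(13*14) * (27^2/5 + 38.5^2/5 + 25.5^2/3) - 3*14
     = 0.065934 * 659 - 42
     = 1.450549.
Step 4: Ties present; correction factor C = 1 - 18/(13^3 - 13) = 0.991758. Corrected H = 1.450549 / 0.991758 = 1.462604.
Step 5: Under H0, H ~ chi^2(2); p-value = 0.481282.
Step 6: alpha = 0.1. fail to reject H0.

H = 1.4626, df = 2, p = 0.481282, fail to reject H0.


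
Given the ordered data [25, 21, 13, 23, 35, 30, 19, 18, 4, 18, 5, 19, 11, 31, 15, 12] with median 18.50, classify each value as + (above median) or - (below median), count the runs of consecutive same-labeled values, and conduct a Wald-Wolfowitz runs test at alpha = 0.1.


Step 1: Compute median = 18.50; label A = above, B = below.
Labels in order: AABAAAABBBBABABB  (n_A = 8, n_B = 8)
Step 2: Count runs R = 8.
Step 3: Under H0 (random ordering), E[R] = 2*n_A*n_B/(n_A+n_B) + 1 = 2*8*8/16 + 1 = 9.0000.
        Var[R] = 2*n_A*n_B*(2*n_A*n_B - n_A - n_B) / ((n_A+n_B)^2 * (n_A+n_B-1)) = 14336/3840 = 3.7333.
        SD[R] = 1.9322.
Step 4: Continuity-corrected z = (R + 0.5 - E[R]) / SD[R] = (8 + 0.5 - 9.0000) / 1.9322 = -0.2588.
Step 5: Two-sided p-value via normal approximation = 2*(1 - Phi(|z|)) = 0.795809.
Step 6: alpha = 0.1. fail to reject H0.

R = 8, z = -0.2588, p = 0.795809, fail to reject H0.


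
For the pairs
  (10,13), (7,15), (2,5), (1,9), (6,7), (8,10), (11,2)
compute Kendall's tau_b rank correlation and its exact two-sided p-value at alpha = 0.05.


Step 1: Enumerate the 21 unordered pairs (i,j) with i<j and classify each by sign(x_j-x_i) * sign(y_j-y_i).
  (1,2):dx=-3,dy=+2->D; (1,3):dx=-8,dy=-8->C; (1,4):dx=-9,dy=-4->C; (1,5):dx=-4,dy=-6->C
  (1,6):dx=-2,dy=-3->C; (1,7):dx=+1,dy=-11->D; (2,3):dx=-5,dy=-10->C; (2,4):dx=-6,dy=-6->C
  (2,5):dx=-1,dy=-8->C; (2,6):dx=+1,dy=-5->D; (2,7):dx=+4,dy=-13->D; (3,4):dx=-1,dy=+4->D
  (3,5):dx=+4,dy=+2->C; (3,6):dx=+6,dy=+5->C; (3,7):dx=+9,dy=-3->D; (4,5):dx=+5,dy=-2->D
  (4,6):dx=+7,dy=+1->C; (4,7):dx=+10,dy=-7->D; (5,6):dx=+2,dy=+3->C; (5,7):dx=+5,dy=-5->D
  (6,7):dx=+3,dy=-8->D
Step 2: C = 11, D = 10, total pairs = 21.
Step 3: tau = (C - D)/(n(n-1)/2) = (11 - 10)/21 = 0.047619.
Step 4: Exact two-sided p-value (enumerate n! = 5040 permutations of y under H0): p = 1.000000.
Step 5: alpha = 0.05. fail to reject H0.

tau_b = 0.0476 (C=11, D=10), p = 1.000000, fail to reject H0.


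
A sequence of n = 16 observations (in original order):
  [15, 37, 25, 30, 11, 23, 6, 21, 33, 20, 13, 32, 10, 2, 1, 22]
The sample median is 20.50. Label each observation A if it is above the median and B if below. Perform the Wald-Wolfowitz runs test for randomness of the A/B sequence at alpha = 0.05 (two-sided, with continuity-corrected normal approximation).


Step 1: Compute median = 20.50; label A = above, B = below.
Labels in order: BAAABABAABBABBBA  (n_A = 8, n_B = 8)
Step 2: Count runs R = 10.
Step 3: Under H0 (random ordering), E[R] = 2*n_A*n_B/(n_A+n_B) + 1 = 2*8*8/16 + 1 = 9.0000.
        Var[R] = 2*n_A*n_B*(2*n_A*n_B - n_A - n_B) / ((n_A+n_B)^2 * (n_A+n_B-1)) = 14336/3840 = 3.7333.
        SD[R] = 1.9322.
Step 4: Continuity-corrected z = (R - 0.5 - E[R]) / SD[R] = (10 - 0.5 - 9.0000) / 1.9322 = 0.2588.
Step 5: Two-sided p-value via normal approximation = 2*(1 - Phi(|z|)) = 0.795809.
Step 6: alpha = 0.05. fail to reject H0.

R = 10, z = 0.2588, p = 0.795809, fail to reject H0.


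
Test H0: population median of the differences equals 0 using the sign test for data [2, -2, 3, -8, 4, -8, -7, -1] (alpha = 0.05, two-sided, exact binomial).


Step 1: Discard zero differences. Original n = 8; n_eff = number of nonzero differences = 8.
Nonzero differences (with sign): +2, -2, +3, -8, +4, -8, -7, -1
Step 2: Count signs: positive = 3, negative = 5.
Step 3: Under H0: P(positive) = 0.5, so the number of positives S ~ Bin(8, 0.5).
Step 4: Two-sided exact p-value = sum of Bin(8,0.5) probabilities at or below the observed probability = 0.726562.
Step 5: alpha = 0.05. fail to reject H0.

n_eff = 8, pos = 3, neg = 5, p = 0.726562, fail to reject H0.


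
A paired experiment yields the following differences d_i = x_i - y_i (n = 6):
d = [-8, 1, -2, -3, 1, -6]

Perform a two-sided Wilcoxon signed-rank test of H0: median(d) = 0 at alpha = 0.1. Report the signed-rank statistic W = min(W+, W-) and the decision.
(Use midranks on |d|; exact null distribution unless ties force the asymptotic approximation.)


Step 1: Drop any zero differences (none here) and take |d_i|.
|d| = [8, 1, 2, 3, 1, 6]
Step 2: Midrank |d_i| (ties get averaged ranks).
ranks: |8|->6, |1|->1.5, |2|->3, |3|->4, |1|->1.5, |6|->5
Step 3: Attach original signs; sum ranks with positive sign and with negative sign.
W+ = 1.5 + 1.5 = 3
W- = 6 + 3 + 4 + 5 = 18
(Check: W+ + W- = 21 should equal n(n+1)/2 = 21.)
Step 4: Test statistic W = min(W+, W-) = 3.
Step 5: Ties in |d|, so use the tie-corrected normal approximation.
        E[W] = n(n+1)/4 = 6*7/4 = 10.5.
        Tie groups: |d|=1 (t=2); sum(t^3 - t) = 6.
        Var[W] = n(n+1)(2n+1)/24 - sum(t^3-t)/48 = 546/24 - 6/48 = 22.625.
        z = (W - E[W]) / sqrt(Var[W]) = (3 - 10.5) / 4.7566 = -1.5768.
        Two-sided p = 2*Phi(z) = 0.114850.
Step 6: alpha = 0.1. fail to reject H0.

W+ = 3, W- = 18, W = min = 3, p = 0.114850, fail to reject H0.


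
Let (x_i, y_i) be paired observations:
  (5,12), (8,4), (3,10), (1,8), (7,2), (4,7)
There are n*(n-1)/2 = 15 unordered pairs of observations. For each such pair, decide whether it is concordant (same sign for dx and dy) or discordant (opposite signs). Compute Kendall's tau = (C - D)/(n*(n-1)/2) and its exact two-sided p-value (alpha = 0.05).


Step 1: Enumerate the 15 unordered pairs (i,j) with i<j and classify each by sign(x_j-x_i) * sign(y_j-y_i).
  (1,2):dx=+3,dy=-8->D; (1,3):dx=-2,dy=-2->C; (1,4):dx=-4,dy=-4->C; (1,5):dx=+2,dy=-10->D
  (1,6):dx=-1,dy=-5->C; (2,3):dx=-5,dy=+6->D; (2,4):dx=-7,dy=+4->D; (2,5):dx=-1,dy=-2->C
  (2,6):dx=-4,dy=+3->D; (3,4):dx=-2,dy=-2->C; (3,5):dx=+4,dy=-8->D; (3,6):dx=+1,dy=-3->D
  (4,5):dx=+6,dy=-6->D; (4,6):dx=+3,dy=-1->D; (5,6):dx=-3,dy=+5->D
Step 2: C = 5, D = 10, total pairs = 15.
Step 3: tau = (C - D)/(n(n-1)/2) = (5 - 10)/15 = -0.333333.
Step 4: Exact two-sided p-value (enumerate n! = 720 permutations of y under H0): p = 0.469444.
Step 5: alpha = 0.05. fail to reject H0.

tau_b = -0.3333 (C=5, D=10), p = 0.469444, fail to reject H0.


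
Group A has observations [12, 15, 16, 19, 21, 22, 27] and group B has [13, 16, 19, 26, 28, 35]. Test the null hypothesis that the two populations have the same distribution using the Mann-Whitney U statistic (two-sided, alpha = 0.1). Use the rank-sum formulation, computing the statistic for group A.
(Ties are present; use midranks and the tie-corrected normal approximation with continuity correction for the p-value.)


Step 1: Combine and sort all 13 observations; assign midranks.
sorted (value, group): (12,X), (13,Y), (15,X), (16,X), (16,Y), (19,X), (19,Y), (21,X), (22,X), (26,Y), (27,X), (28,Y), (35,Y)
ranks: 12->1, 13->2, 15->3, 16->4.5, 16->4.5, 19->6.5, 19->6.5, 21->8, 22->9, 26->10, 27->11, 28->12, 35->13
Step 2: Rank sum for X: R1 = 1 + 3 + 4.5 + 6.5 + 8 + 9 + 11 = 43.
Step 3: U_X = R1 - n1(n1+1)/2 = 43 - 7*8/2 = 43 - 28 = 15.
       U_Y = n1*n2 - U_X = 42 - 15 = 27.
Step 4: Ties are present, so use the tie-corrected normal approximation (with continuity correction) for the p-value.
Step 5: p-value = 0.430766; compare to alpha = 0.1. fail to reject H0.

U_X = 15, p = 0.430766, fail to reject H0 at alpha = 0.1.


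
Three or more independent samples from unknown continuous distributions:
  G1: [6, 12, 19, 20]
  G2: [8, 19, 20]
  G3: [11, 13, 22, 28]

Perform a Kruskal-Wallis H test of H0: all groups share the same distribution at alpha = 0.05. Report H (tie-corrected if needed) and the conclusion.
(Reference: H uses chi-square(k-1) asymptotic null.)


Step 1: Combine all N = 11 observations and assign midranks.
sorted (value, group, rank): (6,G1,1), (8,G2,2), (11,G3,3), (12,G1,4), (13,G3,5), (19,G1,6.5), (19,G2,6.5), (20,G1,8.5), (20,G2,8.5), (22,G3,10), (28,G3,11)
Step 2: Sum ranks within each group.
R_1 = 20 (n_1 = 4)
R_2 = 17 (n_2 = 3)
R_3 = 29 (n_3 = 4)
Step 3: H = 12/(N(N+1)) * sum(R_i^2/n_i) - 3(N+1)
     = 12/(11*12) * (20^2/4 + 17^2/3 + 29^2/4) - 3*12
     = 0.090909 * 406.583 - 36
     = 0.962121.
Step 4: Ties present; correction factor C = 1 - 12/(11^3 - 11) = 0.990909. Corrected H = 0.962121 / 0.990909 = 0.970948.
Step 5: Under H0, H ~ chi^2(2); p-value = 0.615405.
Step 6: alpha = 0.05. fail to reject H0.

H = 0.9709, df = 2, p = 0.615405, fail to reject H0.


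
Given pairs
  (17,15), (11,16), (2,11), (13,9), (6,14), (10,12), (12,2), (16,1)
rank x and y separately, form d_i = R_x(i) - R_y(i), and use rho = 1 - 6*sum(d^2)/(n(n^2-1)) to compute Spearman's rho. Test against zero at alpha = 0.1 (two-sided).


Step 1: Rank x and y separately (midranks; no ties here).
rank(x): 17->8, 11->4, 2->1, 13->6, 6->2, 10->3, 12->5, 16->7
rank(y): 15->7, 16->8, 11->4, 9->3, 14->6, 12->5, 2->2, 1->1
Step 2: d_i = R_x(i) - R_y(i); compute d_i^2.
  (8-7)^2=1, (4-8)^2=16, (1-4)^2=9, (6-3)^2=9, (2-6)^2=16, (3-5)^2=4, (5-2)^2=9, (7-1)^2=36
sum(d^2) = 100.
Step 3: rho = 1 - 6*100 / (8*(8^2 - 1)) = 1 - 600/504 = -0.190476.
Step 4: Under H0, t = rho * sqrt((n-2)/(1-rho^2)) = -0.4753 ~ t(6).
Step 5: Two-sided p-value from the t-distribution with 6 df = 0.651401.
Step 6: alpha = 0.1. fail to reject H0.

rho = -0.1905, p = 0.651401, fail to reject H0 at alpha = 0.1.


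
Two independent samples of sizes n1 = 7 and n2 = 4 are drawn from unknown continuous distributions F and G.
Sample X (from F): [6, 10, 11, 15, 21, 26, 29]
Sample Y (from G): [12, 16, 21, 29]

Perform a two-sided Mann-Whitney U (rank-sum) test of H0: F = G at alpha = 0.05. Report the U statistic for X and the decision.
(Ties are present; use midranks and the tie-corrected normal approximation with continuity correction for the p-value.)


Step 1: Combine and sort all 11 observations; assign midranks.
sorted (value, group): (6,X), (10,X), (11,X), (12,Y), (15,X), (16,Y), (21,X), (21,Y), (26,X), (29,X), (29,Y)
ranks: 6->1, 10->2, 11->3, 12->4, 15->5, 16->6, 21->7.5, 21->7.5, 26->9, 29->10.5, 29->10.5
Step 2: Rank sum for X: R1 = 1 + 2 + 3 + 5 + 7.5 + 9 + 10.5 = 38.
Step 3: U_X = R1 - n1(n1+1)/2 = 38 - 7*8/2 = 38 - 28 = 10.
       U_Y = n1*n2 - U_X = 28 - 10 = 18.
Step 4: Ties are present, so use the tie-corrected normal approximation (with continuity correction) for the p-value.
Step 5: p-value = 0.506393; compare to alpha = 0.05. fail to reject H0.

U_X = 10, p = 0.506393, fail to reject H0 at alpha = 0.05.


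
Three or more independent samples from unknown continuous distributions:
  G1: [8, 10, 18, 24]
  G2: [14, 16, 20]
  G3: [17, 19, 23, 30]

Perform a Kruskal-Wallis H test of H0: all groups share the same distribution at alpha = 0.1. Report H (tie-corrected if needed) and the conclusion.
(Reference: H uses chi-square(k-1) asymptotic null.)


Step 1: Combine all N = 11 observations and assign midranks.
sorted (value, group, rank): (8,G1,1), (10,G1,2), (14,G2,3), (16,G2,4), (17,G3,5), (18,G1,6), (19,G3,7), (20,G2,8), (23,G3,9), (24,G1,10), (30,G3,11)
Step 2: Sum ranks within each group.
R_1 = 19 (n_1 = 4)
R_2 = 15 (n_2 = 3)
R_3 = 32 (n_3 = 4)
Step 3: H = 12/(N(N+1)) * sum(R_i^2/n_i) - 3(N+1)
     = 12/(11*12) * (19^2/4 + 15^2/3 + 32^2/4) - 3*12
     = 0.090909 * 421.25 - 36
     = 2.295455.
Step 4: No ties, so H is used without correction.
Step 5: Under H0, H ~ chi^2(2); p-value = 0.317357.
Step 6: alpha = 0.1. fail to reject H0.

H = 2.2955, df = 2, p = 0.317357, fail to reject H0.


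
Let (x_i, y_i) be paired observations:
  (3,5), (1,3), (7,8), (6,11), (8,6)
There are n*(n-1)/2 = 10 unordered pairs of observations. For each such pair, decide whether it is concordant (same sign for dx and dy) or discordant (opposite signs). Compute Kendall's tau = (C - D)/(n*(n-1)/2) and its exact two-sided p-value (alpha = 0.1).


Step 1: Enumerate the 10 unordered pairs (i,j) with i<j and classify each by sign(x_j-x_i) * sign(y_j-y_i).
  (1,2):dx=-2,dy=-2->C; (1,3):dx=+4,dy=+3->C; (1,4):dx=+3,dy=+6->C; (1,5):dx=+5,dy=+1->C
  (2,3):dx=+6,dy=+5->C; (2,4):dx=+5,dy=+8->C; (2,5):dx=+7,dy=+3->C; (3,4):dx=-1,dy=+3->D
  (3,5):dx=+1,dy=-2->D; (4,5):dx=+2,dy=-5->D
Step 2: C = 7, D = 3, total pairs = 10.
Step 3: tau = (C - D)/(n(n-1)/2) = (7 - 3)/10 = 0.400000.
Step 4: Exact two-sided p-value (enumerate n! = 120 permutations of y under H0): p = 0.483333.
Step 5: alpha = 0.1. fail to reject H0.

tau_b = 0.4000 (C=7, D=3), p = 0.483333, fail to reject H0.


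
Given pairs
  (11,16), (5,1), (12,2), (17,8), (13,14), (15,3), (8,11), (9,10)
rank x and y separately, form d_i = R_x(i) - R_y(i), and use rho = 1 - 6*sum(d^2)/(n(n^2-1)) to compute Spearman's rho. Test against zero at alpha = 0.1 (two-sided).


Step 1: Rank x and y separately (midranks; no ties here).
rank(x): 11->4, 5->1, 12->5, 17->8, 13->6, 15->7, 8->2, 9->3
rank(y): 16->8, 1->1, 2->2, 8->4, 14->7, 3->3, 11->6, 10->5
Step 2: d_i = R_x(i) - R_y(i); compute d_i^2.
  (4-8)^2=16, (1-1)^2=0, (5-2)^2=9, (8-4)^2=16, (6-7)^2=1, (7-3)^2=16, (2-6)^2=16, (3-5)^2=4
sum(d^2) = 78.
Step 3: rho = 1 - 6*78 / (8*(8^2 - 1)) = 1 - 468/504 = 0.071429.
Step 4: Under H0, t = rho * sqrt((n-2)/(1-rho^2)) = 0.1754 ~ t(6).
Step 5: Two-sided p-value from the t-distribution with 6 df = 0.866526.
Step 6: alpha = 0.1. fail to reject H0.

rho = 0.0714, p = 0.866526, fail to reject H0 at alpha = 0.1.


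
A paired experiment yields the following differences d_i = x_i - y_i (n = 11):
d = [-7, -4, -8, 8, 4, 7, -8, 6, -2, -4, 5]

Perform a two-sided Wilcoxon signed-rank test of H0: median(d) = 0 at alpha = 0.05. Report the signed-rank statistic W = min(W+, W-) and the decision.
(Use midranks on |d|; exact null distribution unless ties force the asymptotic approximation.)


Step 1: Drop any zero differences (none here) and take |d_i|.
|d| = [7, 4, 8, 8, 4, 7, 8, 6, 2, 4, 5]
Step 2: Midrank |d_i| (ties get averaged ranks).
ranks: |7|->7.5, |4|->3, |8|->10, |8|->10, |4|->3, |7|->7.5, |8|->10, |6|->6, |2|->1, |4|->3, |5|->5
Step 3: Attach original signs; sum ranks with positive sign and with negative sign.
W+ = 10 + 3 + 7.5 + 6 + 5 = 31.5
W- = 7.5 + 3 + 10 + 10 + 1 + 3 = 34.5
(Check: W+ + W- = 66 should equal n(n+1)/2 = 66.)
Step 4: Test statistic W = min(W+, W-) = 31.5.
Step 5: Ties in |d|, so use the tie-corrected normal approximation.
        E[W] = n(n+1)/4 = 11*12/4 = 33.
        Tie groups: |d|=4 (t=3), |d|=7 (t=2), |d|=8 (t=3); sum(t^3 - t) = 54.
        Var[W] = n(n+1)(2n+1)/24 - sum(t^3-t)/48 = 3036/24 - 54/48 = 125.375.
        z = (W - E[W]) / sqrt(Var[W]) = (31.5 - 33) / 11.1971 = -0.1340.
        Two-sided p = 2*Phi(z) = 0.893432.
Step 6: alpha = 0.05. fail to reject H0.

W+ = 31.5, W- = 34.5, W = min = 31.5, p = 0.893432, fail to reject H0.


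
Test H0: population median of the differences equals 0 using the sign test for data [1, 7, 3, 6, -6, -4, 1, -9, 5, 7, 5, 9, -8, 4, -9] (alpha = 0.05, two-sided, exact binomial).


Step 1: Discard zero differences. Original n = 15; n_eff = number of nonzero differences = 15.
Nonzero differences (with sign): +1, +7, +3, +6, -6, -4, +1, -9, +5, +7, +5, +9, -8, +4, -9
Step 2: Count signs: positive = 10, negative = 5.
Step 3: Under H0: P(positive) = 0.5, so the number of positives S ~ Bin(15, 0.5).
Step 4: Two-sided exact p-value = sum of Bin(15,0.5) probabilities at or below the observed probability = 0.301758.
Step 5: alpha = 0.05. fail to reject H0.

n_eff = 15, pos = 10, neg = 5, p = 0.301758, fail to reject H0.


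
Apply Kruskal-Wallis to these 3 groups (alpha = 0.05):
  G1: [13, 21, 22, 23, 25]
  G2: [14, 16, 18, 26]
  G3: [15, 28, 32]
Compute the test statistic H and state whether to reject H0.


Step 1: Combine all N = 12 observations and assign midranks.
sorted (value, group, rank): (13,G1,1), (14,G2,2), (15,G3,3), (16,G2,4), (18,G2,5), (21,G1,6), (22,G1,7), (23,G1,8), (25,G1,9), (26,G2,10), (28,G3,11), (32,G3,12)
Step 2: Sum ranks within each group.
R_1 = 31 (n_1 = 5)
R_2 = 21 (n_2 = 4)
R_3 = 26 (n_3 = 3)
Step 3: H = 12/(N(N+1)) * sum(R_i^2/n_i) - 3(N+1)
     = 12/(12*13) * (31^2/5 + 21^2/4 + 26^2/3) - 3*13
     = 0.076923 * 527.783 - 39
     = 1.598718.
Step 4: No ties, so H is used without correction.
Step 5: Under H0, H ~ chi^2(2); p-value = 0.449617.
Step 6: alpha = 0.05. fail to reject H0.

H = 1.5987, df = 2, p = 0.449617, fail to reject H0.


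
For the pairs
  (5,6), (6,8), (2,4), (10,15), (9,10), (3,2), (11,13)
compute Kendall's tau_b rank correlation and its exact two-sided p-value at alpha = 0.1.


Step 1: Enumerate the 21 unordered pairs (i,j) with i<j and classify each by sign(x_j-x_i) * sign(y_j-y_i).
  (1,2):dx=+1,dy=+2->C; (1,3):dx=-3,dy=-2->C; (1,4):dx=+5,dy=+9->C; (1,5):dx=+4,dy=+4->C
  (1,6):dx=-2,dy=-4->C; (1,7):dx=+6,dy=+7->C; (2,3):dx=-4,dy=-4->C; (2,4):dx=+4,dy=+7->C
  (2,5):dx=+3,dy=+2->C; (2,6):dx=-3,dy=-6->C; (2,7):dx=+5,dy=+5->C; (3,4):dx=+8,dy=+11->C
  (3,5):dx=+7,dy=+6->C; (3,6):dx=+1,dy=-2->D; (3,7):dx=+9,dy=+9->C; (4,5):dx=-1,dy=-5->C
  (4,6):dx=-7,dy=-13->C; (4,7):dx=+1,dy=-2->D; (5,6):dx=-6,dy=-8->C; (5,7):dx=+2,dy=+3->C
  (6,7):dx=+8,dy=+11->C
Step 2: C = 19, D = 2, total pairs = 21.
Step 3: tau = (C - D)/(n(n-1)/2) = (19 - 2)/21 = 0.809524.
Step 4: Exact two-sided p-value (enumerate n! = 5040 permutations of y under H0): p = 0.010714.
Step 5: alpha = 0.1. reject H0.

tau_b = 0.8095 (C=19, D=2), p = 0.010714, reject H0.


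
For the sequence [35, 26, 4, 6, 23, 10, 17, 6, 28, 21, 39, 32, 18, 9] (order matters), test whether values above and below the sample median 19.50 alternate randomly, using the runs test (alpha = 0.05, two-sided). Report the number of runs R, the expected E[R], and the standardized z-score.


Step 1: Compute median = 19.50; label A = above, B = below.
Labels in order: AABBABBBAAAABB  (n_A = 7, n_B = 7)
Step 2: Count runs R = 6.
Step 3: Under H0 (random ordering), E[R] = 2*n_A*n_B/(n_A+n_B) + 1 = 2*7*7/14 + 1 = 8.0000.
        Var[R] = 2*n_A*n_B*(2*n_A*n_B - n_A - n_B) / ((n_A+n_B)^2 * (n_A+n_B-1)) = 8232/2548 = 3.2308.
        SD[R] = 1.7974.
Step 4: Continuity-corrected z = (R + 0.5 - E[R]) / SD[R] = (6 + 0.5 - 8.0000) / 1.7974 = -0.8345.
Step 5: Two-sided p-value via normal approximation = 2*(1 - Phi(|z|)) = 0.403986.
Step 6: alpha = 0.05. fail to reject H0.

R = 6, z = -0.8345, p = 0.403986, fail to reject H0.


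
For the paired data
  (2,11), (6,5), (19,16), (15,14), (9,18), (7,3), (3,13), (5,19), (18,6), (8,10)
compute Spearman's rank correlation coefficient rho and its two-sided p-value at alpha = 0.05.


Step 1: Rank x and y separately (midranks; no ties here).
rank(x): 2->1, 6->4, 19->10, 15->8, 9->7, 7->5, 3->2, 5->3, 18->9, 8->6
rank(y): 11->5, 5->2, 16->8, 14->7, 18->9, 3->1, 13->6, 19->10, 6->3, 10->4
Step 2: d_i = R_x(i) - R_y(i); compute d_i^2.
  (1-5)^2=16, (4-2)^2=4, (10-8)^2=4, (8-7)^2=1, (7-9)^2=4, (5-1)^2=16, (2-6)^2=16, (3-10)^2=49, (9-3)^2=36, (6-4)^2=4
sum(d^2) = 150.
Step 3: rho = 1 - 6*150 / (10*(10^2 - 1)) = 1 - 900/990 = 0.090909.
Step 4: Under H0, t = rho * sqrt((n-2)/(1-rho^2)) = 0.2582 ~ t(8).
Step 5: Two-sided p-value from the t-distribution with 8 df = 0.802772.
Step 6: alpha = 0.05. fail to reject H0.

rho = 0.0909, p = 0.802772, fail to reject H0 at alpha = 0.05.


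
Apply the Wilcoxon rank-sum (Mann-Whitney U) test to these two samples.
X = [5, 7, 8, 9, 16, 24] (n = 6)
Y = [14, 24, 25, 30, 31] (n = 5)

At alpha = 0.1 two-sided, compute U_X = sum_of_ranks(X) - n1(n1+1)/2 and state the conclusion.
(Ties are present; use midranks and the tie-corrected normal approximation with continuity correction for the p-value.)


Step 1: Combine and sort all 11 observations; assign midranks.
sorted (value, group): (5,X), (7,X), (8,X), (9,X), (14,Y), (16,X), (24,X), (24,Y), (25,Y), (30,Y), (31,Y)
ranks: 5->1, 7->2, 8->3, 9->4, 14->5, 16->6, 24->7.5, 24->7.5, 25->9, 30->10, 31->11
Step 2: Rank sum for X: R1 = 1 + 2 + 3 + 4 + 6 + 7.5 = 23.5.
Step 3: U_X = R1 - n1(n1+1)/2 = 23.5 - 6*7/2 = 23.5 - 21 = 2.5.
       U_Y = n1*n2 - U_X = 30 - 2.5 = 27.5.
Step 4: Ties are present, so use the tie-corrected normal approximation (with continuity correction) for the p-value.
Step 5: p-value = 0.028100; compare to alpha = 0.1. reject H0.

U_X = 2.5, p = 0.028100, reject H0 at alpha = 0.1.


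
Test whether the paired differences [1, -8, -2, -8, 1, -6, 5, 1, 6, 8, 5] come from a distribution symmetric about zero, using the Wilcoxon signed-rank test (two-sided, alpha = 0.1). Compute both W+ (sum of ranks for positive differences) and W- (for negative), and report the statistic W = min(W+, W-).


Step 1: Drop any zero differences (none here) and take |d_i|.
|d| = [1, 8, 2, 8, 1, 6, 5, 1, 6, 8, 5]
Step 2: Midrank |d_i| (ties get averaged ranks).
ranks: |1|->2, |8|->10, |2|->4, |8|->10, |1|->2, |6|->7.5, |5|->5.5, |1|->2, |6|->7.5, |8|->10, |5|->5.5
Step 3: Attach original signs; sum ranks with positive sign and with negative sign.
W+ = 2 + 2 + 5.5 + 2 + 7.5 + 10 + 5.5 = 34.5
W- = 10 + 4 + 10 + 7.5 = 31.5
(Check: W+ + W- = 66 should equal n(n+1)/2 = 66.)
Step 4: Test statistic W = min(W+, W-) = 31.5.
Step 5: Ties in |d|, so use the tie-corrected normal approximation.
        E[W] = n(n+1)/4 = 11*12/4 = 33.
        Tie groups: |d|=1 (t=3), |d|=5 (t=2), |d|=6 (t=2), |d|=8 (t=3); sum(t^3 - t) = 60.
        Var[W] = n(n+1)(2n+1)/24 - sum(t^3-t)/48 = 3036/24 - 60/48 = 125.25.
        z = (W - E[W]) / sqrt(Var[W]) = (31.5 - 33) / 11.1915 = -0.1340.
        Two-sided p = 2*Phi(z) = 0.893379.
Step 6: alpha = 0.1. fail to reject H0.

W+ = 34.5, W- = 31.5, W = min = 31.5, p = 0.893379, fail to reject H0.


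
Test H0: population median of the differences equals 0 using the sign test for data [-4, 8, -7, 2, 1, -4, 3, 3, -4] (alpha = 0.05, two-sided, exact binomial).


Step 1: Discard zero differences. Original n = 9; n_eff = number of nonzero differences = 9.
Nonzero differences (with sign): -4, +8, -7, +2, +1, -4, +3, +3, -4
Step 2: Count signs: positive = 5, negative = 4.
Step 3: Under H0: P(positive) = 0.5, so the number of positives S ~ Bin(9, 0.5).
Step 4: Two-sided exact p-value = sum of Bin(9,0.5) probabilities at or below the observed probability = 1.000000.
Step 5: alpha = 0.05. fail to reject H0.

n_eff = 9, pos = 5, neg = 4, p = 1.000000, fail to reject H0.


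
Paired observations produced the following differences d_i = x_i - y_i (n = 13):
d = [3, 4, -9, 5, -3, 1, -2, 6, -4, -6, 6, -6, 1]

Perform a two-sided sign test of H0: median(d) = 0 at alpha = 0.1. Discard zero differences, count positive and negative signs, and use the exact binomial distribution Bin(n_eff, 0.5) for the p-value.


Step 1: Discard zero differences. Original n = 13; n_eff = number of nonzero differences = 13.
Nonzero differences (with sign): +3, +4, -9, +5, -3, +1, -2, +6, -4, -6, +6, -6, +1
Step 2: Count signs: positive = 7, negative = 6.
Step 3: Under H0: P(positive) = 0.5, so the number of positives S ~ Bin(13, 0.5).
Step 4: Two-sided exact p-value = sum of Bin(13,0.5) probabilities at or below the observed probability = 1.000000.
Step 5: alpha = 0.1. fail to reject H0.

n_eff = 13, pos = 7, neg = 6, p = 1.000000, fail to reject H0.


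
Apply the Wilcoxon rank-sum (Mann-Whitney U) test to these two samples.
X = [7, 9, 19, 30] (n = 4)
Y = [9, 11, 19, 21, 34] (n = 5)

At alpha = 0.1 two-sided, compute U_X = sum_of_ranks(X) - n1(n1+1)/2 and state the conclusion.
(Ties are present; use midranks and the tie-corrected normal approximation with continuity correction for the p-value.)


Step 1: Combine and sort all 9 observations; assign midranks.
sorted (value, group): (7,X), (9,X), (9,Y), (11,Y), (19,X), (19,Y), (21,Y), (30,X), (34,Y)
ranks: 7->1, 9->2.5, 9->2.5, 11->4, 19->5.5, 19->5.5, 21->7, 30->8, 34->9
Step 2: Rank sum for X: R1 = 1 + 2.5 + 5.5 + 8 = 17.
Step 3: U_X = R1 - n1(n1+1)/2 = 17 - 4*5/2 = 17 - 10 = 7.
       U_Y = n1*n2 - U_X = 20 - 7 = 13.
Step 4: Ties are present, so use the tie-corrected normal approximation (with continuity correction) for the p-value.
Step 5: p-value = 0.536878; compare to alpha = 0.1. fail to reject H0.

U_X = 7, p = 0.536878, fail to reject H0 at alpha = 0.1.


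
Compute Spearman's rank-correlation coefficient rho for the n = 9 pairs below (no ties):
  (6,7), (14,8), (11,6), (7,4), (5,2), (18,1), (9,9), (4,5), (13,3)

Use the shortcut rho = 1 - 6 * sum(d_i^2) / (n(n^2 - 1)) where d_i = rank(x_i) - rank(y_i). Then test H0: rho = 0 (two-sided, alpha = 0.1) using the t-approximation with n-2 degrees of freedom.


Step 1: Rank x and y separately (midranks; no ties here).
rank(x): 6->3, 14->8, 11->6, 7->4, 5->2, 18->9, 9->5, 4->1, 13->7
rank(y): 7->7, 8->8, 6->6, 4->4, 2->2, 1->1, 9->9, 5->5, 3->3
Step 2: d_i = R_x(i) - R_y(i); compute d_i^2.
  (3-7)^2=16, (8-8)^2=0, (6-6)^2=0, (4-4)^2=0, (2-2)^2=0, (9-1)^2=64, (5-9)^2=16, (1-5)^2=16, (7-3)^2=16
sum(d^2) = 128.
Step 3: rho = 1 - 6*128 / (9*(9^2 - 1)) = 1 - 768/720 = -0.066667.
Step 4: Under H0, t = rho * sqrt((n-2)/(1-rho^2)) = -0.1768 ~ t(7).
Step 5: Two-sided p-value from the t-distribution with 7 df = 0.864690.
Step 6: alpha = 0.1. fail to reject H0.

rho = -0.0667, p = 0.864690, fail to reject H0 at alpha = 0.1.


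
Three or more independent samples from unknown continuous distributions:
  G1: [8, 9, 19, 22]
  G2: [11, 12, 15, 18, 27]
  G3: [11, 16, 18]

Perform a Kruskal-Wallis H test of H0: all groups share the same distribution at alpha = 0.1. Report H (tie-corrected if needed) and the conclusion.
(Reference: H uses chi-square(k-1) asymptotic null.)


Step 1: Combine all N = 12 observations and assign midranks.
sorted (value, group, rank): (8,G1,1), (9,G1,2), (11,G2,3.5), (11,G3,3.5), (12,G2,5), (15,G2,6), (16,G3,7), (18,G2,8.5), (18,G3,8.5), (19,G1,10), (22,G1,11), (27,G2,12)
Step 2: Sum ranks within each group.
R_1 = 24 (n_1 = 4)
R_2 = 35 (n_2 = 5)
R_3 = 19 (n_3 = 3)
Step 3: H = 12/(N(N+1)) * sum(R_i^2/n_i) - 3(N+1)
     = 12/(12*13) * (24^2/4 + 35^2/5 + 19^2/3) - 3*13
     = 0.076923 * 509.333 - 39
     = 0.179487.
Step 4: Ties present; correction factor C = 1 - 12/(12^3 - 12) = 0.993007. Corrected H = 0.179487 / 0.993007 = 0.180751.
Step 5: Under H0, H ~ chi^2(2); p-value = 0.913588.
Step 6: alpha = 0.1. fail to reject H0.

H = 0.1808, df = 2, p = 0.913588, fail to reject H0.


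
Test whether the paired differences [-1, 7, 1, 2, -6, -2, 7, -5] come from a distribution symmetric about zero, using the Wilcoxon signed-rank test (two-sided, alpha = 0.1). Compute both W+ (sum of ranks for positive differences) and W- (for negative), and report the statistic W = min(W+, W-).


Step 1: Drop any zero differences (none here) and take |d_i|.
|d| = [1, 7, 1, 2, 6, 2, 7, 5]
Step 2: Midrank |d_i| (ties get averaged ranks).
ranks: |1|->1.5, |7|->7.5, |1|->1.5, |2|->3.5, |6|->6, |2|->3.5, |7|->7.5, |5|->5
Step 3: Attach original signs; sum ranks with positive sign and with negative sign.
W+ = 7.5 + 1.5 + 3.5 + 7.5 = 20
W- = 1.5 + 6 + 3.5 + 5 = 16
(Check: W+ + W- = 36 should equal n(n+1)/2 = 36.)
Step 4: Test statistic W = min(W+, W-) = 16.
Step 5: Ties in |d|, so use the tie-corrected normal approximation.
        E[W] = n(n+1)/4 = 8*9/4 = 18.
        Tie groups: |d|=1 (t=2), |d|=2 (t=2), |d|=7 (t=2); sum(t^3 - t) = 18.
        Var[W] = n(n+1)(2n+1)/24 - sum(t^3-t)/48 = 1224/24 - 18/48 = 50.625.
        z = (W - E[W]) / sqrt(Var[W]) = (16 - 18) / 7.1151 = -0.2811.
        Two-sided p = 2*Phi(z) = 0.778640.
Step 6: alpha = 0.1. fail to reject H0.

W+ = 20, W- = 16, W = min = 16, p = 0.778640, fail to reject H0.


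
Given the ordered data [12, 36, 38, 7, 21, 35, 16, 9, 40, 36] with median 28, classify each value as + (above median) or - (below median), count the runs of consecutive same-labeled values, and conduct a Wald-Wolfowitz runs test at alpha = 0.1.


Step 1: Compute median = 28; label A = above, B = below.
Labels in order: BAABBABBAA  (n_A = 5, n_B = 5)
Step 2: Count runs R = 6.
Step 3: Under H0 (random ordering), E[R] = 2*n_A*n_B/(n_A+n_B) + 1 = 2*5*5/10 + 1 = 6.0000.
        Var[R] = 2*n_A*n_B*(2*n_A*n_B - n_A - n_B) / ((n_A+n_B)^2 * (n_A+n_B-1)) = 2000/900 = 2.2222.
        SD[R] = 1.4907.
Step 4: R = E[R], so z = 0 with no continuity correction.
Step 5: Two-sided p-value via normal approximation = 2*(1 - Phi(|z|)) = 1.000000.
Step 6: alpha = 0.1. fail to reject H0.

R = 6, z = 0.0000, p = 1.000000, fail to reject H0.


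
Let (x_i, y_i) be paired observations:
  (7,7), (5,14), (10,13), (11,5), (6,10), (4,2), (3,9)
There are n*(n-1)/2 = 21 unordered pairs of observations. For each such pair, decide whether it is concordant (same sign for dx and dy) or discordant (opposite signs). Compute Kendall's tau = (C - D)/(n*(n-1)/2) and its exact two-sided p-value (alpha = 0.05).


Step 1: Enumerate the 21 unordered pairs (i,j) with i<j and classify each by sign(x_j-x_i) * sign(y_j-y_i).
  (1,2):dx=-2,dy=+7->D; (1,3):dx=+3,dy=+6->C; (1,4):dx=+4,dy=-2->D; (1,5):dx=-1,dy=+3->D
  (1,6):dx=-3,dy=-5->C; (1,7):dx=-4,dy=+2->D; (2,3):dx=+5,dy=-1->D; (2,4):dx=+6,dy=-9->D
  (2,5):dx=+1,dy=-4->D; (2,6):dx=-1,dy=-12->C; (2,7):dx=-2,dy=-5->C; (3,4):dx=+1,dy=-8->D
  (3,5):dx=-4,dy=-3->C; (3,6):dx=-6,dy=-11->C; (3,7):dx=-7,dy=-4->C; (4,5):dx=-5,dy=+5->D
  (4,6):dx=-7,dy=-3->C; (4,7):dx=-8,dy=+4->D; (5,6):dx=-2,dy=-8->C; (5,7):dx=-3,dy=-1->C
  (6,7):dx=-1,dy=+7->D
Step 2: C = 10, D = 11, total pairs = 21.
Step 3: tau = (C - D)/(n(n-1)/2) = (10 - 11)/21 = -0.047619.
Step 4: Exact two-sided p-value (enumerate n! = 5040 permutations of y under H0): p = 1.000000.
Step 5: alpha = 0.05. fail to reject H0.

tau_b = -0.0476 (C=10, D=11), p = 1.000000, fail to reject H0.


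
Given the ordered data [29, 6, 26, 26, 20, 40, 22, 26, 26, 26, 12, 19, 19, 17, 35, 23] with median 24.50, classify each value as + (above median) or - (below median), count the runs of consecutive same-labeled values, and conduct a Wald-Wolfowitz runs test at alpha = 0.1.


Step 1: Compute median = 24.50; label A = above, B = below.
Labels in order: ABAABABAAABBBBAB  (n_A = 8, n_B = 8)
Step 2: Count runs R = 10.
Step 3: Under H0 (random ordering), E[R] = 2*n_A*n_B/(n_A+n_B) + 1 = 2*8*8/16 + 1 = 9.0000.
        Var[R] = 2*n_A*n_B*(2*n_A*n_B - n_A - n_B) / ((n_A+n_B)^2 * (n_A+n_B-1)) = 14336/3840 = 3.7333.
        SD[R] = 1.9322.
Step 4: Continuity-corrected z = (R - 0.5 - E[R]) / SD[R] = (10 - 0.5 - 9.0000) / 1.9322 = 0.2588.
Step 5: Two-sided p-value via normal approximation = 2*(1 - Phi(|z|)) = 0.795809.
Step 6: alpha = 0.1. fail to reject H0.

R = 10, z = 0.2588, p = 0.795809, fail to reject H0.


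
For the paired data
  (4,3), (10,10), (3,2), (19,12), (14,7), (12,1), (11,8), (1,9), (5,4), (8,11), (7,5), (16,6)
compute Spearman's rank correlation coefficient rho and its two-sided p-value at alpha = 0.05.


Step 1: Rank x and y separately (midranks; no ties here).
rank(x): 4->3, 10->7, 3->2, 19->12, 14->10, 12->9, 11->8, 1->1, 5->4, 8->6, 7->5, 16->11
rank(y): 3->3, 10->10, 2->2, 12->12, 7->7, 1->1, 8->8, 9->9, 4->4, 11->11, 5->5, 6->6
Step 2: d_i = R_x(i) - R_y(i); compute d_i^2.
  (3-3)^2=0, (7-10)^2=9, (2-2)^2=0, (12-12)^2=0, (10-7)^2=9, (9-1)^2=64, (8-8)^2=0, (1-9)^2=64, (4-4)^2=0, (6-11)^2=25, (5-5)^2=0, (11-6)^2=25
sum(d^2) = 196.
Step 3: rho = 1 - 6*196 / (12*(12^2 - 1)) = 1 - 1176/1716 = 0.314685.
Step 4: Under H0, t = rho * sqrt((n-2)/(1-rho^2)) = 1.0484 ~ t(10).
Step 5: Two-sided p-value from the t-distribution with 10 df = 0.319139.
Step 6: alpha = 0.05. fail to reject H0.

rho = 0.3147, p = 0.319139, fail to reject H0 at alpha = 0.05.


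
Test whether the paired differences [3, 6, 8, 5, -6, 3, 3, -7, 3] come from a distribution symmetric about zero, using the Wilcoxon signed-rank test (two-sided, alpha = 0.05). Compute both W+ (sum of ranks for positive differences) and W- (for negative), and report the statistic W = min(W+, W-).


Step 1: Drop any zero differences (none here) and take |d_i|.
|d| = [3, 6, 8, 5, 6, 3, 3, 7, 3]
Step 2: Midrank |d_i| (ties get averaged ranks).
ranks: |3|->2.5, |6|->6.5, |8|->9, |5|->5, |6|->6.5, |3|->2.5, |3|->2.5, |7|->8, |3|->2.5
Step 3: Attach original signs; sum ranks with positive sign and with negative sign.
W+ = 2.5 + 6.5 + 9 + 5 + 2.5 + 2.5 + 2.5 = 30.5
W- = 6.5 + 8 = 14.5
(Check: W+ + W- = 45 should equal n(n+1)/2 = 45.)
Step 4: Test statistic W = min(W+, W-) = 14.5.
Step 5: Ties in |d|, so use the tie-corrected normal approximation.
        E[W] = n(n+1)/4 = 9*10/4 = 22.5.
        Tie groups: |d|=3 (t=4), |d|=6 (t=2); sum(t^3 - t) = 66.
        Var[W] = n(n+1)(2n+1)/24 - sum(t^3-t)/48 = 1710/24 - 66/48 = 69.875.
        z = (W - E[W]) / sqrt(Var[W]) = (14.5 - 22.5) / 8.3591 = -0.9570.
        Two-sided p = 2*Phi(z) = 0.338548.
Step 6: alpha = 0.05. fail to reject H0.

W+ = 30.5, W- = 14.5, W = min = 14.5, p = 0.338548, fail to reject H0.


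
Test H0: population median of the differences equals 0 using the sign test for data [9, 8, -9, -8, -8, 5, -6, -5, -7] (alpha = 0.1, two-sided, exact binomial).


Step 1: Discard zero differences. Original n = 9; n_eff = number of nonzero differences = 9.
Nonzero differences (with sign): +9, +8, -9, -8, -8, +5, -6, -5, -7
Step 2: Count signs: positive = 3, negative = 6.
Step 3: Under H0: P(positive) = 0.5, so the number of positives S ~ Bin(9, 0.5).
Step 4: Two-sided exact p-value = sum of Bin(9,0.5) probabilities at or below the observed probability = 0.507812.
Step 5: alpha = 0.1. fail to reject H0.

n_eff = 9, pos = 3, neg = 6, p = 0.507812, fail to reject H0.


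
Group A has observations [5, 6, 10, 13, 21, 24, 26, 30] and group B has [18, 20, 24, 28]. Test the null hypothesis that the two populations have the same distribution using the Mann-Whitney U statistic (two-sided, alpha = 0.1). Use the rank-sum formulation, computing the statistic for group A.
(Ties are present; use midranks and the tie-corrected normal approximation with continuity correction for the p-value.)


Step 1: Combine and sort all 12 observations; assign midranks.
sorted (value, group): (5,X), (6,X), (10,X), (13,X), (18,Y), (20,Y), (21,X), (24,X), (24,Y), (26,X), (28,Y), (30,X)
ranks: 5->1, 6->2, 10->3, 13->4, 18->5, 20->6, 21->7, 24->8.5, 24->8.5, 26->10, 28->11, 30->12
Step 2: Rank sum for X: R1 = 1 + 2 + 3 + 4 + 7 + 8.5 + 10 + 12 = 47.5.
Step 3: U_X = R1 - n1(n1+1)/2 = 47.5 - 8*9/2 = 47.5 - 36 = 11.5.
       U_Y = n1*n2 - U_X = 32 - 11.5 = 20.5.
Step 4: Ties are present, so use the tie-corrected normal approximation (with continuity correction) for the p-value.
Step 5: p-value = 0.496152; compare to alpha = 0.1. fail to reject H0.

U_X = 11.5, p = 0.496152, fail to reject H0 at alpha = 0.1.


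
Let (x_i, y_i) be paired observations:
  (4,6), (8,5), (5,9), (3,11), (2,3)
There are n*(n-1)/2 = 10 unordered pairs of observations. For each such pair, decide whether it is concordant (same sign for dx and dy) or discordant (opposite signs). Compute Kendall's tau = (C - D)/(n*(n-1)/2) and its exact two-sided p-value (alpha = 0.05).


Step 1: Enumerate the 10 unordered pairs (i,j) with i<j and classify each by sign(x_j-x_i) * sign(y_j-y_i).
  (1,2):dx=+4,dy=-1->D; (1,3):dx=+1,dy=+3->C; (1,4):dx=-1,dy=+5->D; (1,5):dx=-2,dy=-3->C
  (2,3):dx=-3,dy=+4->D; (2,4):dx=-5,dy=+6->D; (2,5):dx=-6,dy=-2->C; (3,4):dx=-2,dy=+2->D
  (3,5):dx=-3,dy=-6->C; (4,5):dx=-1,dy=-8->C
Step 2: C = 5, D = 5, total pairs = 10.
Step 3: tau = (C - D)/(n(n-1)/2) = (5 - 5)/10 = 0.000000.
Step 4: Exact two-sided p-value (enumerate n! = 120 permutations of y under H0): p = 1.000000.
Step 5: alpha = 0.05. fail to reject H0.

tau_b = 0.0000 (C=5, D=5), p = 1.000000, fail to reject H0.


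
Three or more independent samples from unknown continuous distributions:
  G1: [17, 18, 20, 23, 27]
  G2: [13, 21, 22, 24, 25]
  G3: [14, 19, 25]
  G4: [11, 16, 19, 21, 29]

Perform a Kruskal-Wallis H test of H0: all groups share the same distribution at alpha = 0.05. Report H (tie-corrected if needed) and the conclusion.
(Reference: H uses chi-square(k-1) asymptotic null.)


Step 1: Combine all N = 18 observations and assign midranks.
sorted (value, group, rank): (11,G4,1), (13,G2,2), (14,G3,3), (16,G4,4), (17,G1,5), (18,G1,6), (19,G3,7.5), (19,G4,7.5), (20,G1,9), (21,G2,10.5), (21,G4,10.5), (22,G2,12), (23,G1,13), (24,G2,14), (25,G2,15.5), (25,G3,15.5), (27,G1,17), (29,G4,18)
Step 2: Sum ranks within each group.
R_1 = 50 (n_1 = 5)
R_2 = 54 (n_2 = 5)
R_3 = 26 (n_3 = 3)
R_4 = 41 (n_4 = 5)
Step 3: H = 12/(N(N+1)) * sum(R_i^2/n_i) - 3(N+1)
     = 12/(18*19) * (50^2/5 + 54^2/5 + 26^2/3 + 41^2/5) - 3*19
     = 0.035088 * 1644.73 - 57
     = 0.709942.
Step 4: Ties present; correction factor C = 1 - 18/(18^3 - 18) = 0.996904. Corrected H = 0.709942 / 0.996904 = 0.712146.
Step 5: Under H0, H ~ chi^2(3); p-value = 0.870343.
Step 6: alpha = 0.05. fail to reject H0.

H = 0.7121, df = 3, p = 0.870343, fail to reject H0.


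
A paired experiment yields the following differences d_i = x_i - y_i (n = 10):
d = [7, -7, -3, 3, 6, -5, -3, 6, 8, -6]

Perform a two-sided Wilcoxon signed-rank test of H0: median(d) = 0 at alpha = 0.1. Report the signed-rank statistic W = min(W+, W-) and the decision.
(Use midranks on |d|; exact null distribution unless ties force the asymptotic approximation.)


Step 1: Drop any zero differences (none here) and take |d_i|.
|d| = [7, 7, 3, 3, 6, 5, 3, 6, 8, 6]
Step 2: Midrank |d_i| (ties get averaged ranks).
ranks: |7|->8.5, |7|->8.5, |3|->2, |3|->2, |6|->6, |5|->4, |3|->2, |6|->6, |8|->10, |6|->6
Step 3: Attach original signs; sum ranks with positive sign and with negative sign.
W+ = 8.5 + 2 + 6 + 6 + 10 = 32.5
W- = 8.5 + 2 + 4 + 2 + 6 = 22.5
(Check: W+ + W- = 55 should equal n(n+1)/2 = 55.)
Step 4: Test statistic W = min(W+, W-) = 22.5.
Step 5: Ties in |d|, so use the tie-corrected normal approximation.
        E[W] = n(n+1)/4 = 10*11/4 = 27.5.
        Tie groups: |d|=3 (t=3), |d|=6 (t=3), |d|=7 (t=2); sum(t^3 - t) = 54.
        Var[W] = n(n+1)(2n+1)/24 - sum(t^3-t)/48 = 2310/24 - 54/48 = 95.125.
        z = (W - E[W]) / sqrt(Var[W]) = (22.5 - 27.5) / 9.7532 = -0.5127.
        Two-sided p = 2*Phi(z) = 0.608195.
Step 6: alpha = 0.1. fail to reject H0.

W+ = 32.5, W- = 22.5, W = min = 22.5, p = 0.608195, fail to reject H0.


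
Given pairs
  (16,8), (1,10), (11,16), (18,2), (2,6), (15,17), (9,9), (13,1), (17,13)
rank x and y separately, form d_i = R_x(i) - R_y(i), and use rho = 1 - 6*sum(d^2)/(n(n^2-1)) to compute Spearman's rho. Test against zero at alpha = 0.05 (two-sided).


Step 1: Rank x and y separately (midranks; no ties here).
rank(x): 16->7, 1->1, 11->4, 18->9, 2->2, 15->6, 9->3, 13->5, 17->8
rank(y): 8->4, 10->6, 16->8, 2->2, 6->3, 17->9, 9->5, 1->1, 13->7
Step 2: d_i = R_x(i) - R_y(i); compute d_i^2.
  (7-4)^2=9, (1-6)^2=25, (4-8)^2=16, (9-2)^2=49, (2-3)^2=1, (6-9)^2=9, (3-5)^2=4, (5-1)^2=16, (8-7)^2=1
sum(d^2) = 130.
Step 3: rho = 1 - 6*130 / (9*(9^2 - 1)) = 1 - 780/720 = -0.083333.
Step 4: Under H0, t = rho * sqrt((n-2)/(1-rho^2)) = -0.2212 ~ t(7).
Step 5: Two-sided p-value from the t-distribution with 7 df = 0.831214.
Step 6: alpha = 0.05. fail to reject H0.

rho = -0.0833, p = 0.831214, fail to reject H0 at alpha = 0.05.


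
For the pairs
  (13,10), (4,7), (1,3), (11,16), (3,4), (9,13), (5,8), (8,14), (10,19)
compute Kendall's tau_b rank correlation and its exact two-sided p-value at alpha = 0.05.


Step 1: Enumerate the 36 unordered pairs (i,j) with i<j and classify each by sign(x_j-x_i) * sign(y_j-y_i).
  (1,2):dx=-9,dy=-3->C; (1,3):dx=-12,dy=-7->C; (1,4):dx=-2,dy=+6->D; (1,5):dx=-10,dy=-6->C
  (1,6):dx=-4,dy=+3->D; (1,7):dx=-8,dy=-2->C; (1,8):dx=-5,dy=+4->D; (1,9):dx=-3,dy=+9->D
  (2,3):dx=-3,dy=-4->C; (2,4):dx=+7,dy=+9->C; (2,5):dx=-1,dy=-3->C; (2,6):dx=+5,dy=+6->C
  (2,7):dx=+1,dy=+1->C; (2,8):dx=+4,dy=+7->C; (2,9):dx=+6,dy=+12->C; (3,4):dx=+10,dy=+13->C
  (3,5):dx=+2,dy=+1->C; (3,6):dx=+8,dy=+10->C; (3,7):dx=+4,dy=+5->C; (3,8):dx=+7,dy=+11->C
  (3,9):dx=+9,dy=+16->C; (4,5):dx=-8,dy=-12->C; (4,6):dx=-2,dy=-3->C; (4,7):dx=-6,dy=-8->C
  (4,8):dx=-3,dy=-2->C; (4,9):dx=-1,dy=+3->D; (5,6):dx=+6,dy=+9->C; (5,7):dx=+2,dy=+4->C
  (5,8):dx=+5,dy=+10->C; (5,9):dx=+7,dy=+15->C; (6,7):dx=-4,dy=-5->C; (6,8):dx=-1,dy=+1->D
  (6,9):dx=+1,dy=+6->C; (7,8):dx=+3,dy=+6->C; (7,9):dx=+5,dy=+11->C; (8,9):dx=+2,dy=+5->C
Step 2: C = 30, D = 6, total pairs = 36.
Step 3: tau = (C - D)/(n(n-1)/2) = (30 - 6)/36 = 0.666667.
Step 4: Exact two-sided p-value (enumerate n! = 362880 permutations of y under H0): p = 0.012665.
Step 5: alpha = 0.05. reject H0.

tau_b = 0.6667 (C=30, D=6), p = 0.012665, reject H0.
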